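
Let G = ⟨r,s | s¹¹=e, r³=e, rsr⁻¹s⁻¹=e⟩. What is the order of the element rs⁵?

Compute successive powers until reaching e:
  (rs⁵)¹ = rs⁵, (rs⁵)² = r²s¹⁰, (rs⁵)³ = s⁴, (rs⁵)⁴ = rs⁹, (rs⁵)⁵ = r²s³, (rs⁵)⁶ = s⁸, (rs⁵)⁷ = rs², (rs⁵)⁸ = r²s⁷, (rs⁵)⁹ = s, (rs⁵)¹⁰ = rs⁶, (rs⁵)¹¹ = r², (rs⁵)¹² = s⁵, (rs⁵)¹³ = rs¹⁰, (rs⁵)¹⁴ = r²s⁴, (rs⁵)¹⁵ = s⁹, (rs⁵)¹⁶ = rs³, (rs⁵)¹⁷ = r²s⁸, (rs⁵)¹⁸ = s², (rs⁵)¹⁹ = rs⁷, (rs⁵)²⁰ = r²s, (rs⁵)²¹ = s⁶, (rs⁵)²² = r, (rs⁵)²³ = r²s⁵, (rs⁵)²⁴ = s¹⁰, (rs⁵)²⁵ = rs⁴, (rs⁵)²⁶ = r²s⁹, (rs⁵)²⁷ = s³, (rs⁵)²⁸ = rs⁸, (rs⁵)²⁹ = r²s², (rs⁵)³⁰ = s⁷, (rs⁵)³¹ = rs, (rs⁵)³² = r²s⁶, (rs⁵)³³ = e.
The smallest positive k with (rs⁵)ᵏ = e is 33.

Answer: 33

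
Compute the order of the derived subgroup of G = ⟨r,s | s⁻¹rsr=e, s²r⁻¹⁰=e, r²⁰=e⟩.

G' = [G, G] is generated by all commutators. The generator-pair commutators are: [r, s] = r².
The subgroup they normally generate is {e, r², r⁴, r⁶, r⁸, r¹⁰, r¹², r¹⁴, r¹⁶, r¹⁸}, of order 10.
Check: |G/G'| = 40/10 = 4 is the order of the abelianisation.

Answer: 10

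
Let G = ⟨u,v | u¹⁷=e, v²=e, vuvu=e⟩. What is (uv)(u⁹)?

Compute (uv) · (u⁹) by multiplying left to right and reducing via the relations at each step:
  (uv) · u⁹ = u⁹v

Answer: u⁹v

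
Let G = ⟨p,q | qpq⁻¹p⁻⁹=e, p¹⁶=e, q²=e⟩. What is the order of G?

Enumerate words in the generators, reducing via the relations: the distinct elements are
  {e, p, q, pq, p², p³, p⁴, p⁵, p⁶, p⁷, p⁸, p⁹, p²q, p³q, p¹², p¹³, p¹¹, p¹⁰, p¹⁴, p¹⁵, p⁴q, p⁵q, p⁶q, p⁷q, p⁸q, p⁹q, p¹²q, p¹³q, p¹¹q, p¹⁰q, p¹⁴q, p¹⁵q}.
No further products give new elements, so |G| = 32.

Answer: 32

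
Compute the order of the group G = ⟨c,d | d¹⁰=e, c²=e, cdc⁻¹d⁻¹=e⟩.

Enumerate words in the generators, reducing via the relations: the distinct elements are
  {c, d, e, cd, d², d³, d⁴, d⁵, d⁶, d⁷, d⁸, d⁹, cd², cd³, cd⁴, cd⁵, cd⁶, cd⁷, cd⁸, cd⁹}.
No further products give new elements, so |G| = 20.

Answer: 20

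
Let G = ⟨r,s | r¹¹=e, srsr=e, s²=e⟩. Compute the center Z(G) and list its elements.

An element z ∈ Z(G) iff z commutes with every generator.
For example e is central: e·r = r = r·e; e·s = s = s·e.
Whereas r ∉ Z(G) since r·s = rs ≠ r¹⁰s = s·r.
Checking each of the 22 elements this way gives Z(G) = {e}, of order 1.

Answer: {e}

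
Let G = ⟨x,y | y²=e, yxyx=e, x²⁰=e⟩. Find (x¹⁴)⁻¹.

The order of (x¹⁴) is 10 (smallest k with (x¹⁴)ᵏ = e), so (x¹⁴)⁻¹ = (x¹⁴)⁹ = x⁶.
Check: (x¹⁴) · (x⁶) → (x¹⁴) · x⁶ = e, giving e as required.

Answer: x⁶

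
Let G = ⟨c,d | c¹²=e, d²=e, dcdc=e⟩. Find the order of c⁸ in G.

Compute successive powers until reaching e:
  (c⁸)¹ = c⁸, (c⁸)² = c⁴, (c⁸)³ = e.
The smallest positive k with (c⁸)ᵏ = e is 3.

Answer: 3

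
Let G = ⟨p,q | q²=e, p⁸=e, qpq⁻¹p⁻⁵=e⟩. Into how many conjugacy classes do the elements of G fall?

The conjugacy classes (representative and size) are:
  [e] (size 1), [p⁵] (size 2), [p²] (size 1), [p⁷] (size 2), [p⁴] (size 1), [p⁶] (size 1), [q] (size 2), [p⁵q] (size 2), [p²q] (size 2), [p³q] (size 2).
Class equation: 1 + 2 + 1 + 2 + 1 + 1 + 2 + 2 + 2 + 2 = 16 = |G|. So G has 10 conjugacy classes.

Answer: 10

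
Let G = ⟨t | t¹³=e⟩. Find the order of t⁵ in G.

Compute successive powers until reaching e:
  (t⁵)¹ = t⁵, (t⁵)² = t¹⁰, (t⁵)³ = t², (t⁵)⁴ = t⁷, (t⁵)⁵ = t¹², (t⁵)⁶ = t⁴, (t⁵)⁷ = t⁹, (t⁵)⁸ = t, (t⁵)⁹ = t⁶, (t⁵)¹⁰ = t¹¹, (t⁵)¹¹ = t³, (t⁵)¹² = t⁸, (t⁵)¹³ = e.
The smallest positive k with (t⁵)ᵏ = e is 13.

Answer: 13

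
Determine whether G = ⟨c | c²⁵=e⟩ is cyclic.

|G| = 25. The element c has order 25 (its powers give 25 distinct elements), so ⟨c⟩ = G and G is cyclic.

Answer: Yes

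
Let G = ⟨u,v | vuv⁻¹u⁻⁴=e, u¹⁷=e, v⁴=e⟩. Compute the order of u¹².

Compute successive powers until reaching e:
  (u¹²)¹ = u¹², (u¹²)² = u⁷, (u¹²)³ = u², (u¹²)⁴ = u¹⁴, (u¹²)⁵ = u⁹, (u¹²)⁶ = u⁴, (u¹²)⁷ = u¹⁶, (u¹²)⁸ = u¹¹, (u¹²)⁹ = u⁶, (u¹²)¹⁰ = u, (u¹²)¹¹ = u¹³, (u¹²)¹² = u⁸, (u¹²)¹³ = u³, (u¹²)¹⁴ = u¹⁵, (u¹²)¹⁵ = u¹⁰, (u¹²)¹⁶ = u⁵, (u¹²)¹⁷ = e.
The smallest positive k with (u¹²)ᵏ = e is 17.

Answer: 17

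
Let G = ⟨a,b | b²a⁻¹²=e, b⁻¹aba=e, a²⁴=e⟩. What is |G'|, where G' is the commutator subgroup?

G' = [G, G] is generated by all commutators. The generator-pair commutators are: [a, b] = a².
The subgroup they normally generate is {e, a², a⁴, a⁶, a⁸, a¹⁰, a¹², a¹⁴, a¹⁶, a¹⁸, a²⁰, a²²}, of order 12.
Check: |G/G'| = 48/12 = 4 is the order of the abelianisation.

Answer: 12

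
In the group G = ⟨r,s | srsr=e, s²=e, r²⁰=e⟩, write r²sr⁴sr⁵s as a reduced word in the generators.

Multiply left to right, reducing at each step:
  (r²) · s = r²s
  (r²s) · r⁴ = r¹⁸s
  (r¹⁸s) · s = r¹⁸
  (r¹⁸) · r⁵ = r³
  (r³) · s = r³s

Answer: r³s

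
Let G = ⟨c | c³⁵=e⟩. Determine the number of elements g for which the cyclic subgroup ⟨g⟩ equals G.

G is cyclic of order 35. An element generates G iff its order is 35, and a cyclic group of order 35 has exactly φ(35) = 24 such elements.

Answer: 24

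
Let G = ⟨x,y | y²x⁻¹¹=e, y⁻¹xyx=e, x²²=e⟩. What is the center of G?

An element z ∈ Z(G) iff z commutes with every generator.
For example x¹¹ is central: (x¹¹)·x = x¹² = x·(x¹¹); (x¹¹)·y = y⁻¹ = y·(x¹¹).
Whereas x ∉ Z(G) since x·y = xy ≠ x¹⁰y⁻¹ = y·x.
Checking each of the 44 elements this way gives Z(G) = {e, x¹¹}, of order 2.

Answer: {e, x¹¹}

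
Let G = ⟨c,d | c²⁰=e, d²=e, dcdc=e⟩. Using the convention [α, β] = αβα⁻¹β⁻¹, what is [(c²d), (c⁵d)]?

[(c²d), (c⁵d)] = (c²d)·(c⁵d)·(c²d)⁻¹·(c⁵d)⁻¹.
  (c²d) · (c⁵d) = c¹⁷
  (c¹⁷) · (c²d) = c¹⁹d
  (c¹⁹d) · (c⁵d) = c¹⁴

Answer: c¹⁴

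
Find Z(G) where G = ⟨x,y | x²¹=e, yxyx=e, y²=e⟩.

An element z ∈ Z(G) iff z commutes with every generator.
For example e is central: e·x = x = x·e; e·y = y = y·e.
Whereas x ∉ Z(G) since x·y = xy ≠ x²⁰y = y·x.
Checking each of the 42 elements this way gives Z(G) = {e}, of order 1.

Answer: {e}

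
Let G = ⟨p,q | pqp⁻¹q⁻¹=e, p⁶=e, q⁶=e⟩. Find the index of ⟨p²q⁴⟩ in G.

First find ord(p²q⁴) by computing successive powers:
  (p²q⁴)¹ = p²q⁴, (p²q⁴)² = p⁴q², (p²q⁴)³ = e.
So |⟨p²q⁴⟩| = ord(p²q⁴) = 3. With |G| = 36, by Lagrange [G : ⟨p²q⁴⟩] = 36/3 = 12.

Answer: 12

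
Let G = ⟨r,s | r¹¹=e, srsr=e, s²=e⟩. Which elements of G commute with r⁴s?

⟨r⁴s⟩ ⊆ C_G(r⁴s) since powers of r⁴s commute with r⁴s; so |C_G(r⁴s)| ≥ |⟨r⁴s⟩| = 2.
By orbit–stabilizer, |C_G(r⁴s)| = |G| / |conj. class of r⁴s| = 22 / 11 = 2.
The 2 elements commuting with r⁴s are {e, r⁴s}.

Answer: {e, r⁴s}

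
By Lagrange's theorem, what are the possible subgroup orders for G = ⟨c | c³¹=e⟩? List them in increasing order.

|G| = 31 = 31. By Lagrange's theorem the order of any subgroup divides 31; the divisors of 31 are 1, 31.

Answer: 1, 31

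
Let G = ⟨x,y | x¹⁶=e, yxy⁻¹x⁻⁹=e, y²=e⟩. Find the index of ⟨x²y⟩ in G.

First find ord(x²y) by computing successive powers:
  (x²y)¹ = x²y, (x²y)² = x⁴, (x²y)³ = x⁶y, (x²y)⁴ = x⁸, (x²y)⁵ = x¹⁰y, (x²y)⁶ = x¹², (x²y)⁷ = x¹⁴y, (x²y)⁸ = e.
So |⟨x²y⟩| = ord(x²y) = 8. With |G| = 32, by Lagrange [G : ⟨x²y⟩] = 32/8 = 4.

Answer: 4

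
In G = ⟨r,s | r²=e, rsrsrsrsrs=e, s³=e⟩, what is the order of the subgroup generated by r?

|⟨r⟩| equals the order of r. Compute successive powers until reaching e:
  r¹ = r, r² = e.
The smallest positive k with rᵏ = e is 2, so |⟨r⟩| = 2.

Answer: 2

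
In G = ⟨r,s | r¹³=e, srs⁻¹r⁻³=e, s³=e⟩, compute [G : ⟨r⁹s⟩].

First find ord(r⁹s) by computing successive powers:
  (r⁹s)¹ = r⁹s, (r⁹s)² = r¹⁰s², (r⁹s)³ = e.
So |⟨r⁹s⟩| = ord(r⁹s) = 3. With |G| = 39, by Lagrange [G : ⟨r⁹s⟩] = 39/3 = 13.

Answer: 13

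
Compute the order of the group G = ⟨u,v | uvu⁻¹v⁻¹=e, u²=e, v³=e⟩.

Enumerate words in the generators, reducing via the relations: the distinct elements are
  {e, u, v, uv, v², uv²}.
No further products give new elements, so |G| = 6.

Answer: 6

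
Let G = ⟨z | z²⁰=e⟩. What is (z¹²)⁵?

Compute successive powers of (z¹²), reducing at each step:
  (z¹²)²: (z¹²) · z¹² = z⁴
  (z¹²)³: (z⁴) · z¹² = z¹⁶
  (z¹²)⁴: (z¹⁶) · z¹² = z⁸
  (z¹²)⁵: (z⁸) · z¹² = e

Answer: e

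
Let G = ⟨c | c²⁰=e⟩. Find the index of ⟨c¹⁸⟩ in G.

First find ord(c¹⁸) by computing successive powers:
  (c¹⁸)¹ = c¹⁸, (c¹⁸)² = c¹⁶, (c¹⁸)³ = c¹⁴, (c¹⁸)⁴ = c¹², (c¹⁸)⁵ = c¹⁰, (c¹⁸)⁶ = c⁸, (c¹⁸)⁷ = c⁶, (c¹⁸)⁸ = c⁴, (c¹⁸)⁹ = c², (c¹⁸)¹⁰ = e.
So |⟨c¹⁸⟩| = ord(c¹⁸) = 10. With |G| = 20, by Lagrange [G : ⟨c¹⁸⟩] = 20/10 = 2.

Answer: 2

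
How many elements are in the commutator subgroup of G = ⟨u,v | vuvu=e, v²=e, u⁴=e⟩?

G' = [G, G] is generated by all commutators. The generator-pair commutators are: [u, v] = u².
The subgroup they normally generate is {e, u²}, of order 2.
Check: |G/G'| = 8/2 = 4 is the order of the abelianisation.

Answer: 2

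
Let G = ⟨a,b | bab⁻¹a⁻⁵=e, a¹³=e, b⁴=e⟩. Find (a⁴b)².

Compute successive powers of (a⁴b), reducing at each step:
  (a⁴b)²: (a⁴b) · a⁴ = a¹¹b;   (a¹¹b) · b = a¹¹b²

Answer: a¹¹b²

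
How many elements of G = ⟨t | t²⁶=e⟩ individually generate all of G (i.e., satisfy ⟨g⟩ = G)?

G is cyclic of order 26. An element generates G iff its order is 26, and a cyclic group of order 26 has exactly φ(26) = 12 such elements.

Answer: 12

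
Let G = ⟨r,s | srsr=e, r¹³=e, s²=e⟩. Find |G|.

Enumerate words in the generators, reducing via the relations: the distinct elements are
  {e, r, s, rs, r², r³, r⁴, r⁵, r⁶, r⁷, r⁸, r⁹, r²s, r³s, r¹², r¹¹, r¹⁰, r⁴s, r⁵s, r⁶s, r⁷s, r⁸s, r⁹s, r¹²s, r¹¹s, r¹⁰s}.
No further products give new elements, so |G| = 26.

Answer: 26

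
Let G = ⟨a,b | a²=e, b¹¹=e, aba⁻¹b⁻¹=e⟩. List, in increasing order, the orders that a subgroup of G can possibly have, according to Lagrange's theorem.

|G| = 22 = 2 · 11. By Lagrange's theorem the order of any subgroup divides 22; the divisors of 22 are 1, 2, 11, 22.

Answer: 1, 2, 11, 22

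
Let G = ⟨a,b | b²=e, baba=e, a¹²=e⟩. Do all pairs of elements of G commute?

a·b = ab but b·a = a¹¹b, so a·b ≠ b·a and G is not abelian.

Answer: No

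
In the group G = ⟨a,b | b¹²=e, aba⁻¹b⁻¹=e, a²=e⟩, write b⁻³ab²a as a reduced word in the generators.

Multiply left to right, reducing at each step:
  (b⁹) · a = ab⁹
  (ab⁹) · b² = ab¹¹
  (ab¹¹) · a = b¹¹

Answer: b¹¹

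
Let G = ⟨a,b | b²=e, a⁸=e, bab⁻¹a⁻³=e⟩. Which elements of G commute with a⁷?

⟨a⁷⟩ ⊆ C_G(a⁷) since powers of a⁷ commute with a⁷; so |C_G(a⁷)| ≥ |⟨a⁷⟩| = 8.
By orbit–stabilizer, |C_G(a⁷)| = |G| / |conj. class of a⁷| = 16 / 2 = 8.
The 8 elements commuting with a⁷ are {e, a, a², a³, a⁴, a⁵, a⁶, a⁷}.

Answer: {e, a, a², a³, a⁴, a⁵, a⁶, a⁷}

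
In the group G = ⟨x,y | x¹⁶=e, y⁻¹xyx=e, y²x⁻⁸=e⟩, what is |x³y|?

Compute successive powers until reaching e:
  (x³y)¹ = x³y, (x³y)² = x⁸, (x³y)³ = x³y⁻¹, (x³y)⁴ = e.
The smallest positive k with (x³y)ᵏ = e is 4.

Answer: 4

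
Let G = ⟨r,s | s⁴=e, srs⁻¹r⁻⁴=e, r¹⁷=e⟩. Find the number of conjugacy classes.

The conjugacy classes (representative and size) are:
  [e] (size 1), [r⁴] (size 4), [r²] (size 4), [r⁵] (size 4), [r¹¹] (size 4), [r⁷s] (size 17), [r³s²] (size 17), [r⁹s³] (size 17).
Class equation: 1 + 4 + 4 + 4 + 4 + 17 + 17 + 17 = 68 = |G|. So G has 8 conjugacy classes.

Answer: 8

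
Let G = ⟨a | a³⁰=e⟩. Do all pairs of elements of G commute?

G has a single generator, so G is cyclic and hence abelian.

Answer: Yes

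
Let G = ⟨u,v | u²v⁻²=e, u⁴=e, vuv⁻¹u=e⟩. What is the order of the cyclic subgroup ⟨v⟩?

|⟨v⟩| equals the order of v. Compute successive powers until reaching e:
  v¹ = v, v² = u², v³ = v⁻¹, v⁴ = e.
The smallest positive k with vᵏ = e is 4, so |⟨v⟩| = 4.

Answer: 4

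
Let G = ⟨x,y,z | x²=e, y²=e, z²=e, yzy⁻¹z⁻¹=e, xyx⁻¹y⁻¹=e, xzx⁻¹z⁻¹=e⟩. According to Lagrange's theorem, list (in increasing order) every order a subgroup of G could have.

|G| = 8 = 2³. By Lagrange's theorem the order of any subgroup divides 8; the divisors of 8 are 1, 2, 4, 8.

Answer: 1, 2, 4, 8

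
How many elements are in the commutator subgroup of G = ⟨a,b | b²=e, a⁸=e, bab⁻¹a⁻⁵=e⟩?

G' = [G, G] is generated by all commutators. The generator-pair commutators are: [a, b] = a⁴.
The subgroup they normally generate is {e, a⁴}, of order 2.
Check: |G/G'| = 16/2 = 8 is the order of the abelianisation.

Answer: 2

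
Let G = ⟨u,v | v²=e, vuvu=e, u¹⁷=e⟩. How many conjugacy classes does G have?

The conjugacy classes (representative and size) are:
  [e] (size 1), [u¹⁶] (size 2), [u²] (size 2), [u³] (size 2), [u¹³] (size 2), [u¹²] (size 2), [u⁶] (size 2), [u¹⁰] (size 2), [u⁹] (size 2), [u⁷v] (size 17).
Class equation: 1 + 2 + 2 + 2 + 2 + 2 + 2 + 2 + 2 + 17 = 34 = |G|. So G has 10 conjugacy classes.

Answer: 10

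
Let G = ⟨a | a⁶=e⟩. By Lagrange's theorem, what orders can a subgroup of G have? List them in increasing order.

|G| = 6 = 2 · 3. By Lagrange's theorem the order of any subgroup divides 6; the divisors of 6 are 1, 2, 3, 6.

Answer: 1, 2, 3, 6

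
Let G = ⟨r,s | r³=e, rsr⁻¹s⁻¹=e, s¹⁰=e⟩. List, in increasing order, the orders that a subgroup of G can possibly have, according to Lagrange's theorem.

|G| = 30 = 2 · 3 · 5. By Lagrange's theorem the order of any subgroup divides 30; the divisors of 30 are 1, 2, 3, 5, 6, 10, 15, 30.

Answer: 1, 2, 3, 5, 6, 10, 15, 30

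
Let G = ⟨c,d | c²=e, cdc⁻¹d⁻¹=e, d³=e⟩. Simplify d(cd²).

Compute d · (cd²) by multiplying left to right and reducing via the relations at each step:
  d · c = cd
  (cd) · d² = c

Answer: c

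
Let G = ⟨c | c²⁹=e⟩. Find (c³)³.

Compute successive powers of (c³), reducing at each step:
  (c³)²: (c³) · c³ = c⁶
  (c³)³: (c⁶) · c³ = c⁹

Answer: c⁹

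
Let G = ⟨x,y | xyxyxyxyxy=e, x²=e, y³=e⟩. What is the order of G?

Enumerate words in the generators, reducing via the relations: the distinct elements are
  {e, x, y, xy, yx, y², xyx, xy², yxy, y²x, xyxy, xy²x, yxyx, yxy², y²xy, xyxyx, xyxy², xy²xy, yxy²x, y²xyx, y²xy², xyxy²x, xy²xyx, xy²xy², yxyxy², yxy²xy, y²xyxy, y²xy²x, xyxy²xy, xy²xyxy, xy²xy²x, yxyxy²x, yxy²xyx, yxy²xy², y²xyxy², y²xy²xy, xyxy²xyx, xyxy²xy², xy²xyxy², yxyxy²xy, yxy²xyxy, y²xyxy²x, y²xy²xyx, xyxy²xyxy, xy²xyxy²x, yxyxy²xy², yxy²xyxy², y²xyxy²xy, y²xy²xyxy, xyxy²xyxy², xy²xyxy²xy, yxy²xyxy²x, y²xyxy²xyx, y²xyxy²xy², y²xy²xyxy², xyxy²xyxy²x, xy²xyxy²xyx, xy²xyxy²xy², yxy²xyxy²xy, xyxy²xyxy²xy}.
No further products give new elements, so |G| = 60.

Answer: 60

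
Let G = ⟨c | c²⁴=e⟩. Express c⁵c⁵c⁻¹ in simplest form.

Multiply left to right, reducing at each step:
  (c⁵) · c⁵ = c¹⁰
  (c¹⁰) · c⁻¹ = c⁹

Answer: c⁹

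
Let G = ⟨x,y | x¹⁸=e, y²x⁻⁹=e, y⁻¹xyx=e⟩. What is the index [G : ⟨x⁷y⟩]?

First find ord(x⁷y) by computing successive powers:
  (x⁷y)¹ = x⁷y, (x⁷y)² = x⁹, (x⁷y)³ = x⁷y⁻¹, (x⁷y)⁴ = e.
So |⟨x⁷y⟩| = ord(x⁷y) = 4. With |G| = 36, by Lagrange [G : ⟨x⁷y⟩] = 36/4 = 9.

Answer: 9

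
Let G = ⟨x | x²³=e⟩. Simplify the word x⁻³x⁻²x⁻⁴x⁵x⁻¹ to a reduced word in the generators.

Multiply left to right, reducing at each step:
  (x²⁰) · x⁻² = x¹⁸
  (x¹⁸) · x⁻⁴ = x¹⁴
  (x¹⁴) · x⁵ = x¹⁹
  (x¹⁹) · x⁻¹ = x¹⁸

Answer: x¹⁸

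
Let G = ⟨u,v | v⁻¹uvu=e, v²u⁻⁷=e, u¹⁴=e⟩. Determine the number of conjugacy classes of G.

The conjugacy classes (representative and size) are:
  [e] (size 1), [u¹³] (size 2), [u¹²] (size 2), [u¹¹] (size 2), [u⁴] (size 2), [u⁵] (size 2), [u⁸] (size 2), [u⁷] (size 1), [u⁵v⁻¹] (size 7), [u⁵v] (size 7).
Class equation: 1 + 2 + 2 + 2 + 2 + 2 + 2 + 1 + 7 + 7 = 28 = |G|. So G has 10 conjugacy classes.

Answer: 10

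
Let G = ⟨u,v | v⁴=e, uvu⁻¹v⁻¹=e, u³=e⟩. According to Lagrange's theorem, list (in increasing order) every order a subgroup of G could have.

|G| = 12 = 2² · 3. By Lagrange's theorem the order of any subgroup divides 12; the divisors of 12 are 1, 2, 3, 4, 6, 12.

Answer: 1, 2, 3, 4, 6, 12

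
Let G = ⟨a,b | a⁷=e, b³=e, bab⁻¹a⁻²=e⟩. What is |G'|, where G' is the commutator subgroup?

G' = [G, G] is generated by all commutators. The generator-pair commutators are: [a, b] = a⁶.
The subgroup they normally generate is {e, a, a², a³, a⁴, a⁵, a⁶}, of order 7.
Check: |G/G'| = 21/7 = 3 is the order of the abelianisation.

Answer: 7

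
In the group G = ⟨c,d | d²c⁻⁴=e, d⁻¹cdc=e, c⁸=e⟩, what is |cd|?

Compute successive powers until reaching e:
  (cd)¹ = cd, (cd)² = c⁴, (cd)³ = cd⁻¹, (cd)⁴ = e.
The smallest positive k with (cd)ᵏ = e is 4.

Answer: 4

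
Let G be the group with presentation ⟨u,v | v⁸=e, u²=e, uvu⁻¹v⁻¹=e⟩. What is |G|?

Enumerate words in the generators, reducing via the relations: the distinct elements are
  {e, u, v, uv, v², v³, v⁴, v⁵, v⁶, v⁷, uv², uv³, uv⁴, uv⁵, uv⁶, uv⁷}.
No further products give new elements, so |G| = 16.

Answer: 16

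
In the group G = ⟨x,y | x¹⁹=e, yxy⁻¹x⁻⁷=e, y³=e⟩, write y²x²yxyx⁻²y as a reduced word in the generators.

Multiply left to right, reducing at each step:
  (y²) · x² = x³y²
  (x³y²) · y = x³
  (x³) · x = x⁴
  (x⁴) · y = x⁴y
  (x⁴y) · x⁻² = x⁹y
  (x⁹y) · y = x⁹y²

Answer: x⁹y²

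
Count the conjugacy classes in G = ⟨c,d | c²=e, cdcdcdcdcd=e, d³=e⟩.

The conjugacy classes (representative and size) are:
  [e] (size 1), [cdcd²cdcd²c] (size 15), [dcdcd²c] (size 20), [cd²cd²c] (size 12), [d²cdcd²] (size 12).
Class equation: 1 + 15 + 20 + 12 + 12 = 60 = |G|. So G has 5 conjugacy classes.

Answer: 5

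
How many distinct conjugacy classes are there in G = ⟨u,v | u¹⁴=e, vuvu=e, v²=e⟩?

The conjugacy classes (representative and size) are:
  [e] (size 1), [u¹³] (size 2), [u²] (size 2), [u³] (size 2), [u¹⁰] (size 2), [u⁵] (size 2), [u⁸] (size 2), [u⁷] (size 1), [u⁶v] (size 7), [u⁹v] (size 7).
Class equation: 1 + 2 + 2 + 2 + 2 + 2 + 2 + 1 + 7 + 7 = 28 = |G|. So G has 10 conjugacy classes.

Answer: 10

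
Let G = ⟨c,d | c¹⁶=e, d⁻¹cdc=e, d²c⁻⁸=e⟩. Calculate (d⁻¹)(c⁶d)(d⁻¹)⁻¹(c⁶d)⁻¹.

[(d⁻¹), (c⁶d)] = (d⁻¹)·(c⁶d)·(d⁻¹)⁻¹·(c⁶d)⁻¹.
  (d⁻¹) · (c⁶d) = c¹⁰
  (c¹⁰) · d = c²d⁻¹
  (c²d⁻¹) · (c⁶d⁻¹) = c⁴

Answer: c⁴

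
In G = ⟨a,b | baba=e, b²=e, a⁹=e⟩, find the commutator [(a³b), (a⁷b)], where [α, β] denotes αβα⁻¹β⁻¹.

[(a³b), (a⁷b)] = (a³b)·(a⁷b)·(a³b)⁻¹·(a⁷b)⁻¹.
  (a³b) · (a⁷b) = a⁵
  (a⁵) · (a³b) = a⁸b
  (a⁸b) · (a⁷b) = a

Answer: a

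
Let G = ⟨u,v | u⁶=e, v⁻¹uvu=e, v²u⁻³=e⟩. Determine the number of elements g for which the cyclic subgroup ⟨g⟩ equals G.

⟨g⟩ = G would require ord(g) = |G| = 12, but the maximum element order in G is 6 < 12. So G is not cyclic and no single element generates it: the count is 0.

Answer: 0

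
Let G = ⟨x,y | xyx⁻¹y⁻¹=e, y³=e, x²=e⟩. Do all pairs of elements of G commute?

Each pair of generators commutes: x·y = xy = y·x. Since the generators pairwise commute, every element of G commutes with every other, so G is abelian.

Answer: Yes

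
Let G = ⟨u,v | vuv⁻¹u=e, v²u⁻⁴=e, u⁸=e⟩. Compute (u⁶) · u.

Compute (u⁶) · u by multiplying left to right and reducing via the relations at each step:
  (u⁶) · u = u⁷

Answer: u⁷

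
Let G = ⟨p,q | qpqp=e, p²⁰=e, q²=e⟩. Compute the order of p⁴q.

Compute successive powers until reaching e:
  (p⁴q)¹ = p⁴q, (p⁴q)² = e.
The smallest positive k with (p⁴q)ᵏ = e is 2.

Answer: 2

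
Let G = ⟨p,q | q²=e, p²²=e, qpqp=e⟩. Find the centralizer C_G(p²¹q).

⟨p²¹q⟩ ⊆ C_G(p²¹q) since powers of p²¹q commute with p²¹q; so |C_G(p²¹q)| ≥ |⟨p²¹q⟩| = 2.
By orbit–stabilizer, |C_G(p²¹q)| = |G| / |conj. class of p²¹q| = 44 / 11 = 4.
The 4 elements commuting with p²¹q are {e, p¹¹, p²¹q, p¹⁰q}.

Answer: {e, p¹¹, p²¹q, p¹⁰q}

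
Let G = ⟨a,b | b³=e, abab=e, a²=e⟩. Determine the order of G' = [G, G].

G' = [G, G] is generated by all commutators. The generator-pair commutators are: [a, b] = b.
The subgroup they normally generate is {e, b, b²}, of order 3.
Check: |G/G'| = 6/3 = 2 is the order of the abelianisation.

Answer: 3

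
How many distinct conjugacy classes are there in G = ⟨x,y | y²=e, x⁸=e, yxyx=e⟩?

The conjugacy classes (representative and size) are:
  [e] (size 1), [x] (size 2), [x⁶] (size 2), [x³] (size 2), [x⁴] (size 1), [y] (size 4), [x⁵y] (size 4).
Class equation: 1 + 2 + 2 + 2 + 1 + 4 + 4 = 16 = |G|. So G has 7 conjugacy classes.

Answer: 7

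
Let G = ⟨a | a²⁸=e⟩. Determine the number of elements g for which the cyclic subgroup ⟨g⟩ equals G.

G is cyclic of order 28. An element generates G iff its order is 28, and a cyclic group of order 28 has exactly φ(28) = 12 such elements.

Answer: 12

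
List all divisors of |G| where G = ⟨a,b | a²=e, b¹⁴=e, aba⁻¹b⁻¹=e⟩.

|G| = 28 = 2² · 7. By Lagrange's theorem the order of any subgroup divides 28; the divisors of 28 are 1, 2, 4, 7, 14, 28.

Answer: 1, 2, 4, 7, 14, 28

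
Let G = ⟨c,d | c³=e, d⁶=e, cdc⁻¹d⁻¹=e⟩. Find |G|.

Enumerate words in the generators, reducing via the relations: the distinct elements are
  {c, d, e, cd, c², d², d³, d⁴, d⁵, cd², cd³, cd⁴, cd⁵, c²d, c²d², c²d³, c²d⁴, c²d⁵}.
No further products give new elements, so |G| = 18.

Answer: 18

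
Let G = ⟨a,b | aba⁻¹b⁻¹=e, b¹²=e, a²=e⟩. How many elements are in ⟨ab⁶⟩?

|⟨ab⁶⟩| equals the order of ab⁶. Compute successive powers until reaching e:
  (ab⁶)¹ = ab⁶, (ab⁶)² = e.
The smallest positive k with (ab⁶)ᵏ = e is 2, so |⟨ab⁶⟩| = 2.

Answer: 2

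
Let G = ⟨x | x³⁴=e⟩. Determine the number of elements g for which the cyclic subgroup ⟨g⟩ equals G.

G is cyclic of order 34. An element generates G iff its order is 34, and a cyclic group of order 34 has exactly φ(34) = 16 such elements.

Answer: 16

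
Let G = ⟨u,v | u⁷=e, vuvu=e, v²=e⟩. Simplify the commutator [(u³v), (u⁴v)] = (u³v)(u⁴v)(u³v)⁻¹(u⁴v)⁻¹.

[(u³v), (u⁴v)] = (u³v)·(u⁴v)·(u³v)⁻¹·(u⁴v)⁻¹.
  (u³v) · (u⁴v) = u⁶
  (u⁶) · (u³v) = u²v
  (u²v) · (u⁴v) = u⁵

Answer: u⁵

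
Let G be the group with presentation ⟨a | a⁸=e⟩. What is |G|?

G is generated by a single element, so G is cyclic. The relator gives a⁸ = e and no smaller power is forced to be e, so the 8 powers {a, e, a², a³, a⁴, a⁵, a⁶, a⁷} are distinct. Hence |G| = 8.

Answer: 8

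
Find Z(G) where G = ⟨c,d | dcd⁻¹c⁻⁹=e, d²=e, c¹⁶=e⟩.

An element z ∈ Z(G) iff z commutes with every generator.
For example c² is central: (c²)·c = c³ = c·(c²); (c²)·d = c²d = d·(c²).
Whereas c ∉ Z(G) since c·d = cd ≠ c⁹d = d·c.
Checking each of the 32 elements this way gives Z(G) = {e, c², c⁴, c⁶, c⁸, c¹⁰, c¹², c¹⁴}, of order 8.

Answer: {e, c², c⁴, c⁶, c⁸, c¹⁰, c¹², c¹⁴}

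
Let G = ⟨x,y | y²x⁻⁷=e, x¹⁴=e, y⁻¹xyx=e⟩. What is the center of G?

An element z ∈ Z(G) iff z commutes with every generator.
For example x⁷ is central: (x⁷)·x = x⁸ = x·(x⁷); (x⁷)·y = y⁻¹ = y·(x⁷).
Whereas x ∉ Z(G) since x·y = xy ≠ x⁶y⁻¹ = y·x.
Checking each of the 28 elements this way gives Z(G) = {e, x⁷}, of order 2.

Answer: {e, x⁷}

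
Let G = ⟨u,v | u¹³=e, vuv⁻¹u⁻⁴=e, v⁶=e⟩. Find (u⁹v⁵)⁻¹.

The order of (u⁹v⁵) is 6 (smallest k with (u⁹v⁵)ᵏ = e), so (u⁹v⁵)⁻¹ = (u⁹v⁵)⁵ = u³v.
Check: (u⁹v⁵) · (u³v) → (u⁹v⁵) · u³ = v⁵;   (v⁵) · v = e, giving e as required.

Answer: u³v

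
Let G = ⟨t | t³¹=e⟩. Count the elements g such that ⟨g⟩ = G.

G is cyclic of order 31. An element generates G iff its order is 31, and a cyclic group of order 31 has exactly φ(31) = 30 such elements.

Answer: 30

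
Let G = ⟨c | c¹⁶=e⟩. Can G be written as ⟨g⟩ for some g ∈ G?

|G| = 16. The element c has order 16 (its powers give 16 distinct elements), so ⟨c⟩ = G and G is cyclic.

Answer: Yes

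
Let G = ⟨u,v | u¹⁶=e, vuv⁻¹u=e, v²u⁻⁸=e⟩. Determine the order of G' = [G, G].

G' = [G, G] is generated by all commutators. The generator-pair commutators are: [u, v] = u².
The subgroup they normally generate is {e, u², u⁴, u⁶, u⁸, u¹⁰, u¹², u¹⁴}, of order 8.
Check: |G/G'| = 32/8 = 4 is the order of the abelianisation.

Answer: 8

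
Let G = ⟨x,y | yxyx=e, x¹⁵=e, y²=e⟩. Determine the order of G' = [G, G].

G' = [G, G] is generated by all commutators. The generator-pair commutators are: [x, y] = x².
The subgroup they normally generate is {e, x, x², x³, x⁴, x⁵, x⁶, x⁷, x⁸, x⁹, x¹⁰, x¹¹, x¹², x¹³, x¹⁴}, of order 15.
Check: |G/G'| = 30/15 = 2 is the order of the abelianisation.

Answer: 15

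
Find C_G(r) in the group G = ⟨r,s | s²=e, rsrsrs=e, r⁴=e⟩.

⟨r⟩ ⊆ C_G(r) since powers of r commute with r; so |C_G(r)| ≥ |⟨r⟩| = 4.
By orbit–stabilizer, |C_G(r)| = |G| / |conj. class of r| = 24 / 6 = 4.
The 4 elements commuting with r are {e, r, r², r³}.

Answer: {e, r, r², r³}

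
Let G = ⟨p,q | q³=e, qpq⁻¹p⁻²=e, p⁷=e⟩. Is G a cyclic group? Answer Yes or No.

Every cyclic group is abelian. But p·q = pq while q·p = p²q, so p·q ≠ q·p and G is not abelian. Hence G is not cyclic.

Answer: No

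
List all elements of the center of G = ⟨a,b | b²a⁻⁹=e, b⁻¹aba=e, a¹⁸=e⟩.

An element z ∈ Z(G) iff z commutes with every generator.
For example a⁹ is central: (a⁹)·a = a¹⁰ = a·(a⁹); (a⁹)·b = b⁻¹ = b·(a⁹).
Whereas a ∉ Z(G) since a·b = ab ≠ a⁸b⁻¹ = b·a.
Checking each of the 36 elements this way gives Z(G) = {e, a⁹}, of order 2.

Answer: {e, a⁹}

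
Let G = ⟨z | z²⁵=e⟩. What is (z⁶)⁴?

Compute successive powers of (z⁶), reducing at each step:
  (z⁶)²: (z⁶) · z⁶ = z¹²
  (z⁶)³: (z¹²) · z⁶ = z¹⁸
  (z⁶)⁴: (z¹⁸) · z⁶ = z²⁴

Answer: z²⁴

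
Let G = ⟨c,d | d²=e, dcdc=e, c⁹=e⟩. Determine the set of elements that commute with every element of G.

An element z ∈ Z(G) iff z commutes with every generator.
For example e is central: e·c = c = c·e; e·d = d = d·e.
Whereas c ∉ Z(G) since c·d = cd ≠ c⁸d = d·c.
Checking each of the 18 elements this way gives Z(G) = {e}, of order 1.

Answer: {e}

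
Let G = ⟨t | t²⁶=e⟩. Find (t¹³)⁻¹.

The order of (t¹³) is 2 (smallest k with (t¹³)ᵏ = e), so (t¹³)⁻¹ = (t¹³)¹ = t¹³.
Check: (t¹³) · (t¹³) → (t¹³) · t¹³ = e, giving e as required.

Answer: t¹³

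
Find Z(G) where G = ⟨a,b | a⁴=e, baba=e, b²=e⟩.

An element z ∈ Z(G) iff z commutes with every generator.
For example a² is central: (a²)·a = a³ = a·(a²); (a²)·b = a²b = b·(a²).
Whereas a ∉ Z(G) since a·b = ab ≠ a³b = b·a.
Checking each of the 8 elements this way gives Z(G) = {e, a²}, of order 2.

Answer: {e, a²}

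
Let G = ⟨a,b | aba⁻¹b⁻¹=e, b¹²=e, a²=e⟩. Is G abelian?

Each pair of generators commutes: a·b = ab = b·a. Since the generators pairwise commute, every element of G commutes with every other, so G is abelian.

Answer: Yes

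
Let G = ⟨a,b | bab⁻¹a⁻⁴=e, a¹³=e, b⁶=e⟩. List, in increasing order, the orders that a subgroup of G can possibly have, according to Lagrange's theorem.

|G| = 78 = 2 · 3 · 13. By Lagrange's theorem the order of any subgroup divides 78; the divisors of 78 are 1, 2, 3, 6, 13, 26, 39, 78.

Answer: 1, 2, 3, 6, 13, 26, 39, 78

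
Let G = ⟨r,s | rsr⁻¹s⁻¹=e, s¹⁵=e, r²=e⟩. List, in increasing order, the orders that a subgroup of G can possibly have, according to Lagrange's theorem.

|G| = 30 = 2 · 3 · 5. By Lagrange's theorem the order of any subgroup divides 30; the divisors of 30 are 1, 2, 3, 5, 6, 10, 15, 30.

Answer: 1, 2, 3, 5, 6, 10, 15, 30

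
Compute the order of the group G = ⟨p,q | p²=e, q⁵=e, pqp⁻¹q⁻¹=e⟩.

Enumerate words in the generators, reducing via the relations: the distinct elements are
  {e, p, q, pq, q², q³, q⁴, pq², pq³, pq⁴}.
No further products give new elements, so |G| = 10.

Answer: 10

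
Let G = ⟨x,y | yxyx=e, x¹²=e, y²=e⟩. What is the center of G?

An element z ∈ Z(G) iff z commutes with every generator.
For example x⁶ is central: (x⁶)·x = x⁷ = x·(x⁶); (x⁶)·y = x⁶y = y·(x⁶).
Whereas x ∉ Z(G) since x·y = xy ≠ x¹¹y = y·x.
Checking each of the 24 elements this way gives Z(G) = {e, x⁶}, of order 2.

Answer: {e, x⁶}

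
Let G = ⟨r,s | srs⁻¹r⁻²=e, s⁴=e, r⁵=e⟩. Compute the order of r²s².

Compute successive powers until reaching e:
  (r²s²)¹ = r²s², (r²s²)² = e.
The smallest positive k with (r²s²)ᵏ = e is 2.

Answer: 2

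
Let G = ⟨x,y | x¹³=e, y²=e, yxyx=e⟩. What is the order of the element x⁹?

Compute successive powers until reaching e:
  (x⁹)¹ = x⁹, (x⁹)² = x⁵, (x⁹)³ = x, (x⁹)⁴ = x¹⁰, (x⁹)⁵ = x⁶, (x⁹)⁶ = x², (x⁹)⁷ = x¹¹, (x⁹)⁸ = x⁷, (x⁹)⁹ = x³, (x⁹)¹⁰ = x¹², (x⁹)¹¹ = x⁸, (x⁹)¹² = x⁴, (x⁹)¹³ = e.
The smallest positive k with (x⁹)ᵏ = e is 13.

Answer: 13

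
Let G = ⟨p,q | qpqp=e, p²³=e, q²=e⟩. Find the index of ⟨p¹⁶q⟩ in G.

First find ord(p¹⁶q) by computing successive powers:
  (p¹⁶q)¹ = p¹⁶q, (p¹⁶q)² = e.
So |⟨p¹⁶q⟩| = ord(p¹⁶q) = 2. With |G| = 46, by Lagrange [G : ⟨p¹⁶q⟩] = 46/2 = 23.

Answer: 23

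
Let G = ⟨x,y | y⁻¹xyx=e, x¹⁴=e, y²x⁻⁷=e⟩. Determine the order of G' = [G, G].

G' = [G, G] is generated by all commutators. The generator-pair commutators are: [x, y] = x².
The subgroup they normally generate is {e, x², x⁴, x⁶, x⁸, x¹⁰, x¹²}, of order 7.
Check: |G/G'| = 28/7 = 4 is the order of the abelianisation.

Answer: 7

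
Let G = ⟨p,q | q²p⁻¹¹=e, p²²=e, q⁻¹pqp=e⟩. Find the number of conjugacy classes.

The conjugacy classes (representative and size) are:
  [e] (size 1), [p²¹] (size 2), [p²] (size 2), [p³] (size 2), [p¹⁸] (size 2), [p¹⁷] (size 2), [p⁶] (size 2), [p⁷] (size 2), [p⁸] (size 2), [p¹³] (size 2), [p¹²] (size 2), [p¹¹] (size 1), [p¹⁰q] (size 11), [p⁷q] (size 11).
Class equation: 1 + 2 + 2 + 2 + 2 + 2 + 2 + 2 + 2 + 2 + 2 + 1 + 11 + 11 = 44 = |G|. So G has 14 conjugacy classes.

Answer: 14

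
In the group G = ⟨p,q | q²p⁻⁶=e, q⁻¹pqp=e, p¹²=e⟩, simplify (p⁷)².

Compute successive powers of (p⁷), reducing at each step:
  (p⁷)²: (p⁷) · p⁷ = p²

Answer: p²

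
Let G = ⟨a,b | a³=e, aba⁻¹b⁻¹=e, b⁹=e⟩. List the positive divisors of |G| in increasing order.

|G| = 27 = 3³. By Lagrange's theorem the order of any subgroup divides 27; the divisors of 27 are 1, 3, 9, 27.

Answer: 1, 3, 9, 27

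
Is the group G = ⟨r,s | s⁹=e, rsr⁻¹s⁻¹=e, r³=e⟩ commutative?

Each pair of generators commutes: r·s = rs = s·r. Since the generators pairwise commute, every element of G commutes with every other, so G is abelian.

Answer: Yes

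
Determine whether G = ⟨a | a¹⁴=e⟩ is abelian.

G has a single generator, so G is cyclic and hence abelian.

Answer: Yes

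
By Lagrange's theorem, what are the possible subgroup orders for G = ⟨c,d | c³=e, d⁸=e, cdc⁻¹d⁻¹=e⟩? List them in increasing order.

|G| = 24 = 2³ · 3. By Lagrange's theorem the order of any subgroup divides 24; the divisors of 24 are 1, 2, 3, 4, 6, 8, 12, 24.

Answer: 1, 2, 3, 4, 6, 8, 12, 24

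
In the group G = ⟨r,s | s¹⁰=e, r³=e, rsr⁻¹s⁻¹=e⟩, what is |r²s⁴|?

Compute successive powers until reaching e:
  (r²s⁴)¹ = r²s⁴, (r²s⁴)² = rs⁸, (r²s⁴)³ = s², (r²s⁴)⁴ = r²s⁶, (r²s⁴)⁵ = r, (r²s⁴)⁶ = s⁴, (r²s⁴)⁷ = r²s⁸, (r²s⁴)⁸ = rs², (r²s⁴)⁹ = s⁶, (r²s⁴)¹⁰ = r², (r²s⁴)¹¹ = rs⁴, (r²s⁴)¹² = s⁸, (r²s⁴)¹³ = r²s², (r²s⁴)¹⁴ = rs⁶, (r²s⁴)¹⁵ = e.
The smallest positive k with (r²s⁴)ᵏ = e is 15.

Answer: 15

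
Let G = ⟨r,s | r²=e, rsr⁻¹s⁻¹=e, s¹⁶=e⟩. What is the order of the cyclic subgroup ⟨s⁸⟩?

|⟨s⁸⟩| equals the order of s⁸. Compute successive powers until reaching e:
  (s⁸)¹ = s⁸, (s⁸)² = e.
The smallest positive k with (s⁸)ᵏ = e is 2, so |⟨s⁸⟩| = 2.

Answer: 2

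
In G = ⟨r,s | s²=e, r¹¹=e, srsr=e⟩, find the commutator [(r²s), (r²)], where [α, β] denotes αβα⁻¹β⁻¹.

[(r²s), (r²)] = (r²s)·(r²)·(r²s)⁻¹·(r²)⁻¹.
  (r²s) · (r²) = s
  s · (r²s) = r⁹
  (r⁹) · (r⁹) = r⁷

Answer: r⁷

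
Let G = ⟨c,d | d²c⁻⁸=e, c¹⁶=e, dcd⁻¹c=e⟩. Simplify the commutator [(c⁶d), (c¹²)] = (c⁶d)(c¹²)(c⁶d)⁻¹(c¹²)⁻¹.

[(c⁶d), (c¹²)] = (c⁶d)·(c¹²)·(c⁶d)⁻¹·(c¹²)⁻¹.
  (c⁶d) · (c¹²) = c²d⁻¹
  (c²d⁻¹) · (c⁶d⁻¹) = c⁴
  (c⁴) · (c⁴) = c⁸

Answer: c⁸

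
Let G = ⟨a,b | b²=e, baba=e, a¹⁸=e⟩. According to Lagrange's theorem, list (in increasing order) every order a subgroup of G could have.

|G| = 36 = 2² · 3². By Lagrange's theorem the order of any subgroup divides 36; the divisors of 36 are 1, 2, 3, 4, 6, 9, 12, 18, 36.

Answer: 1, 2, 3, 4, 6, 9, 12, 18, 36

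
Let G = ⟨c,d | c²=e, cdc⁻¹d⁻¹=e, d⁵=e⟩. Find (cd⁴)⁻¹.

The order of (cd⁴) is 10 (smallest k with (cd⁴)ᵏ = e), so (cd⁴)⁻¹ = (cd⁴)⁹ = cd.
Check: (cd⁴) · (cd) → (cd⁴) · c = d⁴;   (d⁴) · d = e, giving e as required.

Answer: cd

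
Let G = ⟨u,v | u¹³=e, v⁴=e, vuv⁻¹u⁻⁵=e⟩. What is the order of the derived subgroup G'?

G' = [G, G] is generated by all commutators. The generator-pair commutators are: [u, v] = u⁹.
The subgroup they normally generate is {e, u, u², u³, u⁴, u⁵, u⁶, u⁷, u⁸, u⁹, u¹⁰, u¹¹, u¹²}, of order 13.
Check: |G/G'| = 52/13 = 4 is the order of the abelianisation.

Answer: 13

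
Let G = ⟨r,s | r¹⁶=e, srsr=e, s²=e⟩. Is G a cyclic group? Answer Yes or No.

Every cyclic group is abelian. But r·s = rs while s·r = r¹⁵s, so r·s ≠ s·r and G is not abelian. Hence G is not cyclic.

Answer: No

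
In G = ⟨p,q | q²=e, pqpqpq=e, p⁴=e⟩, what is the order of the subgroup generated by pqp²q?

|⟨pqp²q⟩| equals the order of pqp²q. Compute successive powers until reaching e:
  (pqp²q)¹ = pqp²q, (pqp²q)² = e.
The smallest positive k with (pqp²q)ᵏ = e is 2, so |⟨pqp²q⟩| = 2.

Answer: 2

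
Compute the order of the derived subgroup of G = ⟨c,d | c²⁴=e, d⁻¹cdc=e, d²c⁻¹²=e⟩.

G' = [G, G] is generated by all commutators. The generator-pair commutators are: [c, d] = c².
The subgroup they normally generate is {e, c², c⁴, c⁶, c⁸, c¹⁰, c¹², c¹⁴, c¹⁶, c¹⁸, c²⁰, c²²}, of order 12.
Check: |G/G'| = 48/12 = 4 is the order of the abelianisation.

Answer: 12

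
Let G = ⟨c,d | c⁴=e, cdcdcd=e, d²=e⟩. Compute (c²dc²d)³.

Compute successive powers of (c²dc²d), reducing at each step:
  (c²dc²d)²: (c²dc²d) · c² = dc²d;   (dc²d) · d = dc²;   (dc²) · c² = d;   d · d = e
  (c²dc²d)³: e · c² = c²;   (c²) · d = c²d;   (c²d) · c² = c²dc²;   (c²dc²) · d = c²dc²d

Answer: c²dc²d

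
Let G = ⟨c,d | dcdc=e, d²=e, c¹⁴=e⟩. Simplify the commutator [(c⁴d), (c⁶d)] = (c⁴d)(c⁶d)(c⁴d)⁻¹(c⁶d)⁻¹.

[(c⁴d), (c⁶d)] = (c⁴d)·(c⁶d)·(c⁴d)⁻¹·(c⁶d)⁻¹.
  (c⁴d) · (c⁶d) = c¹²
  (c¹²) · (c⁴d) = c²d
  (c²d) · (c⁶d) = c¹⁰

Answer: c¹⁰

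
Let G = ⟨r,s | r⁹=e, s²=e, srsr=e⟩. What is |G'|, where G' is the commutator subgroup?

G' = [G, G] is generated by all commutators. The generator-pair commutators are: [r, s] = r².
The subgroup they normally generate is {e, r, r², r³, r⁴, r⁵, r⁶, r⁷, r⁸}, of order 9.
Check: |G/G'| = 18/9 = 2 is the order of the abelianisation.

Answer: 9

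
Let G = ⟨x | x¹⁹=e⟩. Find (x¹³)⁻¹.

The order of (x¹³) is 19 (smallest k with (x¹³)ᵏ = e), so (x¹³)⁻¹ = (x¹³)¹⁸ = x⁶.
Check: (x¹³) · (x⁶) → (x¹³) · x⁶ = e, giving e as required.

Answer: x⁶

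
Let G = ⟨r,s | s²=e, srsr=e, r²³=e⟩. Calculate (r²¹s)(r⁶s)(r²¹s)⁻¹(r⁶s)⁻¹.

[(r²¹s), (r⁶s)] = (r²¹s)·(r⁶s)·(r²¹s)⁻¹·(r⁶s)⁻¹.
  (r²¹s) · (r⁶s) = r¹⁵
  (r¹⁵) · (r²¹s) = r¹³s
  (r¹³s) · (r⁶s) = r⁷

Answer: r⁷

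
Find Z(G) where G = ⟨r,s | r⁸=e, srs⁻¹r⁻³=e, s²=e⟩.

An element z ∈ Z(G) iff z commutes with every generator.
For example r⁴ is central: (r⁴)·r = r⁵ = r·(r⁴); (r⁴)·s = r⁴s = s·(r⁴).
Whereas r ∉ Z(G) since r·s = rs ≠ r³s = s·r.
Checking each of the 16 elements this way gives Z(G) = {e, r⁴}, of order 2.

Answer: {e, r⁴}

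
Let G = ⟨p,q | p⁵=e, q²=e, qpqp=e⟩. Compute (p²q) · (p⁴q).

Compute (p²q) · (p⁴q) by multiplying left to right and reducing via the relations at each step:
  (p²q) · p⁴ = p³q
  (p³q) · q = p³

Answer: p³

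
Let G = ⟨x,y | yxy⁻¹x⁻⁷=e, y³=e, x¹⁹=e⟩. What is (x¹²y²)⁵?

Compute successive powers of (x¹²y²), reducing at each step:
  (x¹²y²)²: (x¹²y²) · x¹² = x¹¹y²;   (x¹¹y²) · y² = x¹¹y
  (x¹²y²)³: (x¹¹y) · x¹² = y;   y · y² = e
  (x¹²y²)⁴: e · x¹² = x¹²;   (x¹²) · y² = x¹²y²
  (x¹²y²)⁵: (x¹²y²) · x¹² = x¹¹y²;   (x¹¹y²) · y² = x¹¹y

Answer: x¹¹y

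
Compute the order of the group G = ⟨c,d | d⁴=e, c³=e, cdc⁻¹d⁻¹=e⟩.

Enumerate words in the generators, reducing via the relations: the distinct elements are
  {c, d, e, cd, c², d², d³, cd², cd³, c²d, c²d², c²d³}.
No further products give new elements, so |G| = 12.

Answer: 12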